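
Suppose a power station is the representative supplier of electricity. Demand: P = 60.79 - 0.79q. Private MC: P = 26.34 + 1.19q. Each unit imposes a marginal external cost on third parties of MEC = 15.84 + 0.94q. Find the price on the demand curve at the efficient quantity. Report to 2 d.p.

P = 55.76

Social marginal cost = private MC + MEC = 42.18 + 2.13q.
Set SMC = demand: 42.18 + 2.13q = 60.79 - 0.79q → q* = 6.3733.
Consumer price on the demand curve at q*: 60.79 − 0.79×6.3733 = 55.7551.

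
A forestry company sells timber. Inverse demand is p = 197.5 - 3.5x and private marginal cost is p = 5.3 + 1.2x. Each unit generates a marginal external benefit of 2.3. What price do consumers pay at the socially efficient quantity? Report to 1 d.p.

Social marginal cost = private MC − MEB = 3.0 + 1.2x.
Set SMC = demand: 3.0 + 1.2x = 197.5 - 3.5x → x* = 41.3830.
Consumer price on the demand curve at x*: 197.5 − 3.5×41.3830 = 52.6595.

P = 52.7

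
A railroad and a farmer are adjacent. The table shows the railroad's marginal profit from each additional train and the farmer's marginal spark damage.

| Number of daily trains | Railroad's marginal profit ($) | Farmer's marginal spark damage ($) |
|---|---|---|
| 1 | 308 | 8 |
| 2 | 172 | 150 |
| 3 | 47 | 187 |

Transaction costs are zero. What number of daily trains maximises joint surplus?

Bargaining reaches the level where marginal profit last exceeds marginal spark damage.
That holds through level 2 (172 ≥ 150) but not at 3 (47 < 187).

2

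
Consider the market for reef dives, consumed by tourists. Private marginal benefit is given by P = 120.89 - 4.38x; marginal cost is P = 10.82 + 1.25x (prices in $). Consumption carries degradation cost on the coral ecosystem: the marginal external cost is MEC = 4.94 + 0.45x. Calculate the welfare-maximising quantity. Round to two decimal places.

Social marginal benefit = demand − MEC = 115.95 - 4.83x.
Set SMB = MC: 115.95 - 4.83x = 10.82 + 1.25x → x* = 17.2911.

x* = 17.29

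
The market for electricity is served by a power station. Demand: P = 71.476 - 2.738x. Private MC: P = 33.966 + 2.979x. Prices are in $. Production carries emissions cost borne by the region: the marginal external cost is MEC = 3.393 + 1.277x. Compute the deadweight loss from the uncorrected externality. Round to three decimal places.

Market equilibrium (private): 33.966 + 2.979x = 71.476 - 2.738x → x_m = 6.5611.
Social marginal cost = private MC + MEC = 37.359 + 4.256x.
Set SMC = demand: 37.359 + 4.256x = 71.476 - 2.738x → x* = 4.8780.
Height of the DWL triangle at x_m is SMC(x_m) − demand(x_m) = MEC(x_m) = 11.7716.
DWL = ½ × 1.6831 × 11.7716 = 9.9064.

DWL = $9.906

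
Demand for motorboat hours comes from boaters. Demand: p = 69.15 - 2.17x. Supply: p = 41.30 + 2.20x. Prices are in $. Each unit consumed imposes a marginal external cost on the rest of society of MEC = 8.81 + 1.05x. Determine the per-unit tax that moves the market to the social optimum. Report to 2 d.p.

tax = $12.50 per unit

Social marginal benefit = demand − MEC = 60.34 - 3.22x.
Set SMB = MC: 60.34 - 3.22x = 41.30 + 2.20x → x* = 3.5129.
The Pigouvian tax equals MEC at x*: 8.81 + 1.05×3.5129 = 12.4985.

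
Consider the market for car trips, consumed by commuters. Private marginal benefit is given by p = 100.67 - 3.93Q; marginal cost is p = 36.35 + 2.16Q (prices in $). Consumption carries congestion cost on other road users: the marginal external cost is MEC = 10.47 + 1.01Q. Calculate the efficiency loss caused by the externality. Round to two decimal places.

DWL = $31.46

Market equilibrium (private): 36.35 + 2.16Q = 100.67 - 3.93Q → Q_m = 10.5616.
Social marginal benefit = demand − MEC = 90.20 - 4.94Q.
Set SMB = MC: 90.20 - 4.94Q = 36.35 + 2.16Q → Q* = 7.5845.
Between Q* and Q_m the wedge MC − SMB runs linearly from 0 to MEC(Q_m), so the loss is a triangle.
DWL = ½ × 2.9771 × 21.1372 = 31.4638.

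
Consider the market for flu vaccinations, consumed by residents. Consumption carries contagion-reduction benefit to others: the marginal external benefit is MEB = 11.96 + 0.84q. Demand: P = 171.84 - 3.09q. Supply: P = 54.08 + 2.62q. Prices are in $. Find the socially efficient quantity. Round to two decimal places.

q* = 26.64

Social marginal benefit = demand + MEB = 183.80 - 2.25q.
Set SMB = MC: 183.80 - 2.25q = 54.08 + 2.62q → q* = 26.6366.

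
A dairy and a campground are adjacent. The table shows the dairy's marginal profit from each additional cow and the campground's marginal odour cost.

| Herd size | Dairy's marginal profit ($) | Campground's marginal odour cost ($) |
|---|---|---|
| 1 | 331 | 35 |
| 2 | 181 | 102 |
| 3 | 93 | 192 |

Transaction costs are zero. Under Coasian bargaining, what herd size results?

Bargaining reaches the level where marginal profit last exceeds marginal odour cost.
That holds through level 2 (181 ≥ 102) but not at 3 (93 < 192).

2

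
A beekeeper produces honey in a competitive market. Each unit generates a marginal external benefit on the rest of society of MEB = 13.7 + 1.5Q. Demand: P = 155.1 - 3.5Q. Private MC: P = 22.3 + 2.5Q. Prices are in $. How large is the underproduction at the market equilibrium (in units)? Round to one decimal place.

10.4 units

Market equilibrium (private): 22.3 + 2.5Q = 155.1 - 3.5Q → Q_m = 22.1333.
Social marginal cost = private MC − MEB = 8.6 + Q.
Set SMC = demand: 8.6 + Q = 155.1 - 3.5Q → Q* = 32.5556.
Gap = |22.1333 − 32.5556| = 10.4223.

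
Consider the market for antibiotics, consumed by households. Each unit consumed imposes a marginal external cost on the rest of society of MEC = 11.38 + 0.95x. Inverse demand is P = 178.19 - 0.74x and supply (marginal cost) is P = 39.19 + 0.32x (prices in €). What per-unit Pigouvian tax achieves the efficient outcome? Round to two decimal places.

Social marginal benefit = demand − MEC = 166.81 - 1.69x.
Set SMB = MC: 166.81 - 1.69x = 39.19 + 0.32x → x* = 63.4925.
The Pigouvian tax equals MEC at x*: 11.38 + 0.95×63.4925 = 71.6979.

tax = €71.70 per unit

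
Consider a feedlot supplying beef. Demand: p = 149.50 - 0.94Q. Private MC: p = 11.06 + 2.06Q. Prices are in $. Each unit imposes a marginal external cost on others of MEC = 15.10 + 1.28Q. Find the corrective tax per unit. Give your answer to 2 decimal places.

tax = $51.99 per unit

Social marginal cost = private MC + MEC = 26.16 + 3.34Q.
Set SMC = demand: 26.16 + 3.34Q = 149.50 - 0.94Q → Q* = 28.8178.
The Pigouvian tax equals MEC at Q*: 15.10 + 1.28×28.8178 = 51.9868.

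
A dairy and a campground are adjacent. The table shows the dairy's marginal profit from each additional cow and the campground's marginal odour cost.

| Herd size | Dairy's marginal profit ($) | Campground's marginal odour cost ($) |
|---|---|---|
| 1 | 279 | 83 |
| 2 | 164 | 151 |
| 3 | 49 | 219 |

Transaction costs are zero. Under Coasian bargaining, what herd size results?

2

Bargaining reaches the level where marginal profit last exceeds marginal odour cost.
That holds through level 2 (164 ≥ 151) but not at 3 (49 < 219).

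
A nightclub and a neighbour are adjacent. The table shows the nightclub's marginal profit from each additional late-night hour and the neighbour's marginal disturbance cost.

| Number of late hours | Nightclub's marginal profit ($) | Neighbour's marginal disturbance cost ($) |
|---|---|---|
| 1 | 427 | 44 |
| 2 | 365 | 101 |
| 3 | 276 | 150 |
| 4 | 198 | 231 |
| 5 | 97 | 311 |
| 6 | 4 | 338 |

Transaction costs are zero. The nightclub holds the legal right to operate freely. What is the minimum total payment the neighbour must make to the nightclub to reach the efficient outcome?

$299

Left alone the nightclub would choose level 6 (marginal profit stays positive).
Efficient level: k* = 3 (marginal profit ≥ marginal disturbance cost through 3).
The neighbour must at least cover the nightclub's forgone profit from cutting 6→3: 198 + 97 + 4 = 299.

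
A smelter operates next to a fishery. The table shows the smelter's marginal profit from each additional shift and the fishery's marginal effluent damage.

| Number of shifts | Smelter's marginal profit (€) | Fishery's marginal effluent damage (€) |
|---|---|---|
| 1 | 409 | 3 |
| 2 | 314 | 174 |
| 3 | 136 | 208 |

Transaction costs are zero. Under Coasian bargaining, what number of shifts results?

Bargaining reaches the level where marginal profit last exceeds marginal effluent damage.
That holds through level 2 (314 ≥ 174) but not at 3 (136 < 208).

2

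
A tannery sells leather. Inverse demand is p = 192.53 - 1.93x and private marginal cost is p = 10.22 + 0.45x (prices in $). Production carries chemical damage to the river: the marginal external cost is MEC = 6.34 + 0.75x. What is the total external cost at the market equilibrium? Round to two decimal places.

$2686.03

Market equilibrium (private): 10.22 + 0.45x = 192.53 - 1.93x → x_m = 76.6008.
Total external cost = ∫₀^{x_m} (6.34 + 0.75x) dx = 6.34×76.6008 + ½×0.75×76.6008² = 2686.0300.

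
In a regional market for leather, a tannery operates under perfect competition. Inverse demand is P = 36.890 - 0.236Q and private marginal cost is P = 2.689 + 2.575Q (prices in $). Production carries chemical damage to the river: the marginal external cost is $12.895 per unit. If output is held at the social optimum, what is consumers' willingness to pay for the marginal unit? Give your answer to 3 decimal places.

P = $35.101

Social marginal cost = private MC + MEC = 15.584 + 2.575Q.
Set SMC = demand: 15.584 + 2.575Q = 36.890 - 0.236Q → Q* = 7.5795.
Consumer price on the demand curve at Q*: 36.890 − 0.236×7.5795 = 35.1012.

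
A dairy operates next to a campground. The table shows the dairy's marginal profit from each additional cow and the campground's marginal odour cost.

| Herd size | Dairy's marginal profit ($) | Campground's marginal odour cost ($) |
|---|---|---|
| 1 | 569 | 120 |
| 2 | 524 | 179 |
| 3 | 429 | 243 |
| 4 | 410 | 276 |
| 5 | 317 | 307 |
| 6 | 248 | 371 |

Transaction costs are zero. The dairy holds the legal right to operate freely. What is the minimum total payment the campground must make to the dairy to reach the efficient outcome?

Left alone the dairy would choose level 6 (marginal profit stays positive).
Efficient level: k* = 5 (marginal profit ≥ marginal odour cost through 5).
The campground must at least cover the dairy's forgone profit from cutting 6→5: 248 = 248.

$248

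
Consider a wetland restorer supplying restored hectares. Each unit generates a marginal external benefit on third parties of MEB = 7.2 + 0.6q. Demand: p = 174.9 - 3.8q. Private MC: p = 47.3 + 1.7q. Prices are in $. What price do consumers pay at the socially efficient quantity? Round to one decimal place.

Social marginal cost = private MC − MEB = 40.1 + 1.1q.
Set SMC = demand: 40.1 + 1.1q = 174.9 - 3.8q → q* = 27.5102.
Consumer price on the demand curve at q*: 174.9 − 3.8×27.5102 = 70.3612.

P = $70.4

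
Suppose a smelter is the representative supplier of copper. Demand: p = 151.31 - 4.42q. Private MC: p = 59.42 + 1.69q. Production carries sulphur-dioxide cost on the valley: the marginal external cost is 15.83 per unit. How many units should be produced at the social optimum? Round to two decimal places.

Social marginal cost = private MC + MEC = 75.25 + 1.69q.
Set SMC = demand: 75.25 + 1.69q = 151.31 - 4.42q → q* = 12.4484.

q* = 12.45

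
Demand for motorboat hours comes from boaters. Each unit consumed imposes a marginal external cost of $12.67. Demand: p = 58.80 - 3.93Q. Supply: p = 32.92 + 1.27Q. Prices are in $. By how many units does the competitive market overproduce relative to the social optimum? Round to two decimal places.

2.44 units

Market equilibrium (private): 32.92 + 1.27Q = 58.80 - 3.93Q → Q_m = 4.9769.
Social marginal benefit = demand − MEC = 46.13 - 3.93Q.
Set SMB = MC: 46.13 - 3.93Q = 32.92 + 1.27Q → Q* = 2.5404.
Gap = |4.9769 − 2.5404| = 2.4365.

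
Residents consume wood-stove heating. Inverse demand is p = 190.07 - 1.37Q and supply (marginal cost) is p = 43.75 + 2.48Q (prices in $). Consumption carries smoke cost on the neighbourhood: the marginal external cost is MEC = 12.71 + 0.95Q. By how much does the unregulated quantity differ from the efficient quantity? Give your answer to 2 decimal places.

10.17 units

Market equilibrium (private): 43.75 + 2.48Q = 190.07 - 1.37Q → Q_m = 38.0052.
Social marginal benefit = demand − MEC = 177.36 - 2.32Q.
Set SMB = MC: 177.36 - 2.32Q = 43.75 + 2.48Q → Q* = 27.8354.
Gap = |38.0052 − 27.8354| = 10.1698.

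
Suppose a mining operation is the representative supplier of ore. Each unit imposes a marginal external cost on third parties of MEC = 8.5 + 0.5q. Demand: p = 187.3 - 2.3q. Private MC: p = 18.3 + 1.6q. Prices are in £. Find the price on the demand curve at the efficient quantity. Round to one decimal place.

P = £103.4

Social marginal cost = private MC + MEC = 26.8 + 2.1q.
Set SMC = demand: 26.8 + 2.1q = 187.3 - 2.3q → q* = 36.4773.
Consumer price on the demand curve at q*: 187.3 − 2.3×36.4773 = 103.4022.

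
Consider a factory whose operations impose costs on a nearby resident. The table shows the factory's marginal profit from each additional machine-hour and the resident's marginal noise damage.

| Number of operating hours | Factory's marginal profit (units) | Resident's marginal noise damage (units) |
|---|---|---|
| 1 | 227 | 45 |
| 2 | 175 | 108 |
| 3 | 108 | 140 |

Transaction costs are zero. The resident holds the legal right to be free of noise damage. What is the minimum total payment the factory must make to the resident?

153

Efficient level: marginal profit ≥ marginal noise damage through level 2, so k* = 2.
With the resident holding the right, the factory must at least compensate total damage at k*: 45 + 108 = 153.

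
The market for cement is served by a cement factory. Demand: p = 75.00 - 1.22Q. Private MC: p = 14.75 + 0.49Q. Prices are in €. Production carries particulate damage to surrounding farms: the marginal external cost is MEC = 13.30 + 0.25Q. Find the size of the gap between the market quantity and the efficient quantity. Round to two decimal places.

11.28 units

Market equilibrium (private): 14.75 + 0.49Q = 75.00 - 1.22Q → Q_m = 35.2339.
Social marginal cost = private MC + MEC = 28.05 + 0.74Q.
Set SMC = demand: 28.05 + 0.74Q = 75.00 - 1.22Q → Q* = 23.9541.
Gap = |35.2339 − 23.9541| = 11.2798.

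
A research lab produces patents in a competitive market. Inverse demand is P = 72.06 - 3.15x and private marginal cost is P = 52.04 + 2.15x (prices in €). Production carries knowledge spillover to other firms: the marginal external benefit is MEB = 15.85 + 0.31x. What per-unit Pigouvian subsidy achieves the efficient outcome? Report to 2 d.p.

Social marginal cost = private MC − MEB = 36.19 + 1.84x.
Set SMC = demand: 36.19 + 1.84x = 72.06 - 3.15x → x* = 7.1884.
The Pigouvian subsidy equals MEB at x*: 15.85 + 0.31×7.1884 = 18.0784.

subsidy = €18.08 per unit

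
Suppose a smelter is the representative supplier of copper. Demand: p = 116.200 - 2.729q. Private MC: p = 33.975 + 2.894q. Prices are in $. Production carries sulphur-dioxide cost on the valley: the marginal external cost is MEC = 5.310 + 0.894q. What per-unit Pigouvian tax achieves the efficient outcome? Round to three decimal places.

Social marginal cost = private MC + MEC = 39.285 + 3.788q.
Set SMC = demand: 39.285 + 3.788q = 116.200 - 2.729q → q* = 11.8022.
The Pigouvian tax equals MEC at q*: 5.310 + 0.894×11.8022 = 15.8612.

tax = $15.861 per unit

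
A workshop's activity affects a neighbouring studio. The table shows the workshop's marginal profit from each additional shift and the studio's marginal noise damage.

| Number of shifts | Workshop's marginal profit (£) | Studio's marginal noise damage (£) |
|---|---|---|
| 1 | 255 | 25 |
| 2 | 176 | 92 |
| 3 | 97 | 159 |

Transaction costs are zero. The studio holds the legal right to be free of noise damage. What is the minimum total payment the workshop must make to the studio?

Efficient level: marginal profit ≥ marginal noise damage through level 2, so k* = 2.
With the studio holding the right, the workshop must at least compensate total damage at k*: 25 + 92 = 117.

£117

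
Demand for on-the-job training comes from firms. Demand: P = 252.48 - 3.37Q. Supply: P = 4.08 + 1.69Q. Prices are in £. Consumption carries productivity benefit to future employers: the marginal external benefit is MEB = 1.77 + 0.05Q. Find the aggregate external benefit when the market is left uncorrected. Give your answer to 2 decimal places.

Market equilibrium (private): 4.08 + 1.69Q = 252.48 - 3.37Q → Q_m = 49.0909.
Total external benefit = ∫₀^{Q_m} (1.77 + 0.05Q) dQ = 1.77×49.0909 + ½×0.05×49.0909² = 147.1388.

£147.14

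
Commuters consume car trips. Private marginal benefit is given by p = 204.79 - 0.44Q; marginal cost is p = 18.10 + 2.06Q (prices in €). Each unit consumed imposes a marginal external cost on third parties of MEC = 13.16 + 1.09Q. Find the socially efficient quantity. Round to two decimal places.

Social marginal benefit = demand − MEC = 191.63 - 1.53Q.
Set SMB = MC: 191.63 - 1.53Q = 18.10 + 2.06Q → Q* = 48.3370.

Q* = 48.34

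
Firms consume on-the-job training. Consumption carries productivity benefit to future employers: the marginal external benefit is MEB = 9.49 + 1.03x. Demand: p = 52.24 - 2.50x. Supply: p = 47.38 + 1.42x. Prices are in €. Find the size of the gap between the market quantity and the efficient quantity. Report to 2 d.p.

3.73 units

Market equilibrium (private): 47.38 + 1.42x = 52.24 - 2.50x → x_m = 1.2398.
Social marginal benefit = demand + MEB = 61.73 - 1.47x.
Set SMB = MC: 61.73 - 1.47x = 47.38 + 1.42x → x* = 4.9654.
Gap = |1.2398 − 4.9654| = 3.7256.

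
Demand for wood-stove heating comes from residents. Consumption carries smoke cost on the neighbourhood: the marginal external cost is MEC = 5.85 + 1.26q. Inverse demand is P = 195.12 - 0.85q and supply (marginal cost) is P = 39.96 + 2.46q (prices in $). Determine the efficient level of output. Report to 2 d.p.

Social marginal benefit = demand − MEC = 189.27 - 2.11q.
Set SMB = MC: 189.27 - 2.11q = 39.96 + 2.46q → q* = 32.6718.

q* = 32.67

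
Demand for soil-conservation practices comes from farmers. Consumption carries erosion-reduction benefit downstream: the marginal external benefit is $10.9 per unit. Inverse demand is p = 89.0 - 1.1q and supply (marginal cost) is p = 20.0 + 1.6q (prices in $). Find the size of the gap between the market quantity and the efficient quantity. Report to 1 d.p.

4.0 units

Market equilibrium (private): 20.0 + 1.6q = 89.0 - 1.1q → q_m = 25.5556.
Social marginal benefit = demand + MEB = 99.9 - 1.1q.
Set SMB = MC: 99.9 - 1.1q = 20.0 + 1.6q → q* = 29.5926.
Gap = |25.5556 − 29.5926| = 4.0370.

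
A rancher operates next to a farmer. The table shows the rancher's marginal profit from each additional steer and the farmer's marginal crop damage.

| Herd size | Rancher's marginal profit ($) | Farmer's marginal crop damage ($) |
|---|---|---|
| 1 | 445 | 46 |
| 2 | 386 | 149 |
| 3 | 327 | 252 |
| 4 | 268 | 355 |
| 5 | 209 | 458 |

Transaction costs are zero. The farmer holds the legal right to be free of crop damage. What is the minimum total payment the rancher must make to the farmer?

Efficient level: marginal profit ≥ marginal crop damage through level 3, so k* = 3.
With the farmer holding the right, the rancher must at least compensate total damage at k*: 46 + 149 + 252 = 447.

$447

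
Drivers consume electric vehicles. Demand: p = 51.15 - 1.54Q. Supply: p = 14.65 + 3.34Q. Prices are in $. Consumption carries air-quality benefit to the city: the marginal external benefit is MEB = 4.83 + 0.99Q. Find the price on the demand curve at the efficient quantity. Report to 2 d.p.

P = $34.79

Social marginal benefit = demand + MEB = 55.98 - 0.55Q.
Set SMB = MC: 55.98 - 0.55Q = 14.65 + 3.34Q → Q* = 10.6247.
Consumer price on the demand curve at Q*: 51.15 − 1.54×10.6247 = 34.7880.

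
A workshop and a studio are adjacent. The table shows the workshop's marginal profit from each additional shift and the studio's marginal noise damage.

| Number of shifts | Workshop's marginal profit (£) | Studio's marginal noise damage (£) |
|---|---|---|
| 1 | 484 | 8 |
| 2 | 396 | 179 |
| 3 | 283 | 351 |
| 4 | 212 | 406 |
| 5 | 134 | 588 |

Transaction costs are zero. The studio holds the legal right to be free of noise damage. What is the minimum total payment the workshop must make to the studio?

£187

Efficient level: marginal profit ≥ marginal noise damage through level 2, so k* = 2.
With the studio holding the right, the workshop must at least compensate total damage at k*: 8 + 179 = 187.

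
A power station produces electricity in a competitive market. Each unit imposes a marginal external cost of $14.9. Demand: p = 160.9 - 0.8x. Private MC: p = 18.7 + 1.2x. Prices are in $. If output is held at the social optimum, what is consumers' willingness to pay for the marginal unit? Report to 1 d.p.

Social marginal cost = private MC + MEC = 33.6 + 1.2x.
Set SMC = demand: 33.6 + 1.2x = 160.9 - 0.8x → x* = 63.6500.
Consumer price on the demand curve at x*: 160.9 − 0.8×63.6500 = 109.9800.

P = $110.0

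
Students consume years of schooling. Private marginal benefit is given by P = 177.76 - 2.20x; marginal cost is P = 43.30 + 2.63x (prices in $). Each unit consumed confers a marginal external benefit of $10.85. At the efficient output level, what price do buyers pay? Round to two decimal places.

P = $111.57

Social marginal benefit = demand + MEB = 188.61 - 2.20x.
Set SMB = MC: 188.61 - 2.20x = 43.30 + 2.63x → x* = 30.0849.
Consumer price on the demand curve at x*: 177.76 − 2.20×30.0849 = 111.5732.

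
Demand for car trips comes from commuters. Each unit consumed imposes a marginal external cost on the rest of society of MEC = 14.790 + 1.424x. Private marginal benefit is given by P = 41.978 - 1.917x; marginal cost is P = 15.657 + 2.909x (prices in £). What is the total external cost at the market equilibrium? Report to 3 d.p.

£101.844

Market equilibrium (private): 15.657 + 2.909x = 41.978 - 1.917x → x_m = 5.4540.
Total external cost = ∫₀^{x_m} (14.790 + 1.424x) dx = 14.790×5.4540 + ½×1.424×5.4540² = 101.8439.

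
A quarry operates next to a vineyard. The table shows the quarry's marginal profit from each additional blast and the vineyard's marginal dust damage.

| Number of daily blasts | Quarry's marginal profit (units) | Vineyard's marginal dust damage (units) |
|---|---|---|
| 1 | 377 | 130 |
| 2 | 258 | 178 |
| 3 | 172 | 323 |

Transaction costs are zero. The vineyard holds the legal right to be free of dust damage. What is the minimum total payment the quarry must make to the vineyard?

308

Efficient level: marginal profit ≥ marginal dust damage through level 2, so k* = 2.
With the vineyard holding the right, the quarry must at least compensate total damage at k*: 130 + 178 = 308.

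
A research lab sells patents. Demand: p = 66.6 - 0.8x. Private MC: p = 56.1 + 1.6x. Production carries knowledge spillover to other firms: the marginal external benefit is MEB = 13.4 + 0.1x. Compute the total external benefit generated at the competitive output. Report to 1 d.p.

59.6

Market equilibrium (private): 56.1 + 1.6x = 66.6 - 0.8x → x_m = 4.3750.
Total external benefit = ∫₀^{x_m} (13.4 + 0.1x) dx = 13.4×4.3750 + ½×0.1×4.3750² = 59.5820.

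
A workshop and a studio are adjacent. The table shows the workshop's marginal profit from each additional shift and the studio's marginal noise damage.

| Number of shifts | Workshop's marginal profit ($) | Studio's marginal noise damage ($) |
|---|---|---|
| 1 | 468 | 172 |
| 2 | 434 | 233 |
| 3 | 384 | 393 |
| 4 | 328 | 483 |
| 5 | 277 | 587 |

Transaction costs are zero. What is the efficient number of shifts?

2

Bargaining reaches the level where marginal profit last exceeds marginal noise damage.
That holds through level 2 (434 ≥ 233) but not at 3 (384 < 393).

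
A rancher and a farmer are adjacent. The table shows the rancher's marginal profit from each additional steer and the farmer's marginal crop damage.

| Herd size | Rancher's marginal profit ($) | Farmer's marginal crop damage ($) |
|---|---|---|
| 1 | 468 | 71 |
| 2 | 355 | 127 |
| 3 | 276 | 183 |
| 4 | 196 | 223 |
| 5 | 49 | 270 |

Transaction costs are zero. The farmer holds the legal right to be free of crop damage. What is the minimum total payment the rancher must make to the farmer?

Efficient level: marginal profit ≥ marginal crop damage through level 3, so k* = 3.
With the farmer holding the right, the rancher must at least compensate total damage at k*: 71 + 127 + 183 = 381.

$381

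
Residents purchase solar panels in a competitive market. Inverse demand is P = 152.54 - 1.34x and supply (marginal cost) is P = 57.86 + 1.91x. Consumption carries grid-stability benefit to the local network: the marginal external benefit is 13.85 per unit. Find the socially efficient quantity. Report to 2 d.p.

x* = 33.39

Social marginal benefit = demand + MEB = 166.39 - 1.34x.
Set SMB = MC: 166.39 - 1.34x = 57.86 + 1.91x → x* = 33.3938.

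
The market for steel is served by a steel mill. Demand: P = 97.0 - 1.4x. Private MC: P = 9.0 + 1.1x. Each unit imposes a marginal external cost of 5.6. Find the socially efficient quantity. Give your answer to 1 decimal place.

Social marginal cost = private MC + MEC = 14.6 + 1.1x.
Set SMC = demand: 14.6 + 1.1x = 97.0 - 1.4x → x* = 32.9600.

x* = 33.0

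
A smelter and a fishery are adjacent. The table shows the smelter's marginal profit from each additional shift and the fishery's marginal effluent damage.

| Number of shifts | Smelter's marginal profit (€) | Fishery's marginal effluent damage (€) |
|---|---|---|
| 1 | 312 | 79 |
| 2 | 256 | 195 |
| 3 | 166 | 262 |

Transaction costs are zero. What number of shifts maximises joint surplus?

2

Bargaining reaches the level where marginal profit last exceeds marginal effluent damage.
That holds through level 2 (256 ≥ 195) but not at 3 (166 < 262).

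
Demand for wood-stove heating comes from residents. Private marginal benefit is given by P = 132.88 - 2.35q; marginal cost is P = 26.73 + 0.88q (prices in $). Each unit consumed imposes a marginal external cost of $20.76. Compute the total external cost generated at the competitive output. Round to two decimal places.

$682.25

Market equilibrium (private): 26.73 + 0.88q = 132.88 - 2.35q → q_m = 32.8638.
Total external cost = MEC × q_m = 20.76 × 32.8638 = 682.2525.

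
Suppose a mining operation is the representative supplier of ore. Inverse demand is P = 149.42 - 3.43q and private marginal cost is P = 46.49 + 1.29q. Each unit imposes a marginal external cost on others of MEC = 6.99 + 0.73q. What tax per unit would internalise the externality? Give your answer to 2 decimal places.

tax = 19.84 per unit

Social marginal cost = private MC + MEC = 53.48 + 2.02q.
Set SMC = demand: 53.48 + 2.02q = 149.42 - 3.43q → q* = 17.6037.
The Pigouvian tax equals MEC at q*: 6.99 + 0.73×17.6037 = 19.8407.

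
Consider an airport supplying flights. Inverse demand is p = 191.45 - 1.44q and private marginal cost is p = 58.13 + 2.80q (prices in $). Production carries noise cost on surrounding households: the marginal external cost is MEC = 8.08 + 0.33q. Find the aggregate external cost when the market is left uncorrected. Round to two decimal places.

Market equilibrium (private): 58.13 + 2.80q = 191.45 - 1.44q → q_m = 31.4434.
Total external cost = ∫₀^{q_m} (8.08 + 0.33q) dq = 8.08×31.4434 + ½×0.33×31.4434² = 417.1961.

$417.20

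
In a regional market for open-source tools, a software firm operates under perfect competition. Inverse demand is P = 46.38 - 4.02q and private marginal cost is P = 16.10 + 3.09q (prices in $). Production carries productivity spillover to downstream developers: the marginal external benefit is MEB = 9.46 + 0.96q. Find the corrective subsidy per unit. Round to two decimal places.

subsidy = $15.66 per unit

Social marginal cost = private MC − MEB = 6.64 + 2.13q.
Set SMC = demand: 6.64 + 2.13q = 46.38 - 4.02q → q* = 6.4618.
The Pigouvian subsidy equals MEB at q*: 9.46 + 0.96×6.4618 = 15.6633.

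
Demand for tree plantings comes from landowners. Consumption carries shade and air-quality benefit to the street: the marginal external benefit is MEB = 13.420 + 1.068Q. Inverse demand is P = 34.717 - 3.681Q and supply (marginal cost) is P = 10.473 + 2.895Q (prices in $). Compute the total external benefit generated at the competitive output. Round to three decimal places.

$56.734

Market equilibrium (private): 10.473 + 2.895Q = 34.717 - 3.681Q → Q_m = 3.6867.
Total external benefit = ∫₀^{Q_m} (13.420 + 1.068Q) dQ = 13.420×3.6867 + ½×1.068×3.6867² = 56.7335.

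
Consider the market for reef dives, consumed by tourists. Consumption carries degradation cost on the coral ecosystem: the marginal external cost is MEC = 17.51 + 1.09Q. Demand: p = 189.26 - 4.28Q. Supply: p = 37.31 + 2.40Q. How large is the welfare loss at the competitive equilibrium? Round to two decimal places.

Market equilibrium (private): 37.31 + 2.40Q = 189.26 - 4.28Q → Q_m = 22.7470.
Social marginal benefit = demand − MEC = 171.75 - 5.37Q.
Set SMB = MC: 171.75 - 5.37Q = 37.31 + 2.40Q → Q* = 17.3024.
The loss is the area between SMB and MC from Q* to Q_m; with linear curves that's a triangle of height MEC(Q_m).
DWL = ½ × 5.4446 × 42.3042 = 115.1647.

DWL = 115.16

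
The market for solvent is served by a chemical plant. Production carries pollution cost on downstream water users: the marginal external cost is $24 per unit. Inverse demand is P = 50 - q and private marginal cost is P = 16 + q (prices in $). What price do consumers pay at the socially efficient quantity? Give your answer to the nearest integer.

P = $45

Social marginal cost = private MC + MEC = 40 + q.
Set SMC = demand: 40 + q = 50 - q → q* = 5.0000.
Consumer price on the demand curve at q*: 50 − 1×5.0000 = 45.0000.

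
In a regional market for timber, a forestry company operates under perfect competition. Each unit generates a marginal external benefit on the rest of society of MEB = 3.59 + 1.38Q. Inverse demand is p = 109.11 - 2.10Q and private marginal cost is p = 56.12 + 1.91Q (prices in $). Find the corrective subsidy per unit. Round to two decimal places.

Social marginal cost = private MC − MEB = 52.53 + 0.53Q.
Set SMC = demand: 52.53 + 0.53Q = 109.11 - 2.10Q → Q* = 21.5133.
The Pigouvian subsidy equals MEB at Q*: 3.59 + 1.38×21.5133 = 33.2784.

subsidy = $33.28 per unit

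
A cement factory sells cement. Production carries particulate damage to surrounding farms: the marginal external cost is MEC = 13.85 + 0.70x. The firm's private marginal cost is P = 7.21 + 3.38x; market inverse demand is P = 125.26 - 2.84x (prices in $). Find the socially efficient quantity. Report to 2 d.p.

Social marginal cost = private MC + MEC = 21.06 + 4.08x.
Set SMC = demand: 21.06 + 4.08x = 125.26 - 2.84x → x* = 15.0578.

x* = 15.06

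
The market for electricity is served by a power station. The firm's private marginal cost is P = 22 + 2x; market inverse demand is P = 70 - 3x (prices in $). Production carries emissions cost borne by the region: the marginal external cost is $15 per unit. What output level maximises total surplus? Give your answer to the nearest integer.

Social marginal cost = private MC + MEC = 37 + 2x.
Set SMC = demand: 37 + 2x = 70 - 3x → x* = 6.6000.

x* = 7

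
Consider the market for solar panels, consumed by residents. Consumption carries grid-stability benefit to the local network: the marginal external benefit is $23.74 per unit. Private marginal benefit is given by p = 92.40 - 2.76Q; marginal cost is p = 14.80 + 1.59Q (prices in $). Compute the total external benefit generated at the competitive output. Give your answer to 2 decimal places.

Market equilibrium (private): 14.80 + 1.59Q = 92.40 - 2.76Q → Q_m = 17.8391.
Total external benefit = MEB × Q_m = 23.74 × 17.8391 = 423.5002.

$423.50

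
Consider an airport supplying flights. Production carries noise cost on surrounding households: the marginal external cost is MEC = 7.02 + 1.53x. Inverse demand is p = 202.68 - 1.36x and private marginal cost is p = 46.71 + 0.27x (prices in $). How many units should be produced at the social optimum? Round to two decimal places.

Social marginal cost = private MC + MEC = 53.73 + 1.80x.
Set SMC = demand: 53.73 + 1.80x = 202.68 - 1.36x → x* = 47.1361.

x* = 47.14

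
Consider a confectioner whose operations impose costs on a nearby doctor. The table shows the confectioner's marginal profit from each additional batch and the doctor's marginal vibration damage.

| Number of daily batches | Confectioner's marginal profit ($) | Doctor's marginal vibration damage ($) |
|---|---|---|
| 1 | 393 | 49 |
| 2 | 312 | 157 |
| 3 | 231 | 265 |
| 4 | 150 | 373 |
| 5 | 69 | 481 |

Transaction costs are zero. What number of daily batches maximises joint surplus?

Bargaining reaches the level where marginal profit last exceeds marginal vibration damage.
That holds through level 2 (312 ≥ 157) but not at 3 (231 < 265).

2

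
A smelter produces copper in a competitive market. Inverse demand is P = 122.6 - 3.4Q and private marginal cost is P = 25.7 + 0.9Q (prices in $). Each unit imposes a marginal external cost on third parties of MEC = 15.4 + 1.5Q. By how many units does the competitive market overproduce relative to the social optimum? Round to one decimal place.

Market equilibrium (private): 25.7 + 0.9Q = 122.6 - 3.4Q → Q_m = 22.5349.
Social marginal cost = private MC + MEC = 41.1 + 2.4Q.
Set SMC = demand: 41.1 + 2.4Q = 122.6 - 3.4Q → Q* = 14.0517.
Gap = |22.5349 − 14.0517| = 8.4832.

8.5 units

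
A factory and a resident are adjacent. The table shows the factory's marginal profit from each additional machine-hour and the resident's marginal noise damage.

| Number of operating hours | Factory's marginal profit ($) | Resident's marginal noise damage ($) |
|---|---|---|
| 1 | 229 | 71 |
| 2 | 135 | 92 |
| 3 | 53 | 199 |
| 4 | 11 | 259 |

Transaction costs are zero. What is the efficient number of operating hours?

2

Bargaining reaches the level where marginal profit last exceeds marginal noise damage.
That holds through level 2 (135 ≥ 92) but not at 3 (53 < 199).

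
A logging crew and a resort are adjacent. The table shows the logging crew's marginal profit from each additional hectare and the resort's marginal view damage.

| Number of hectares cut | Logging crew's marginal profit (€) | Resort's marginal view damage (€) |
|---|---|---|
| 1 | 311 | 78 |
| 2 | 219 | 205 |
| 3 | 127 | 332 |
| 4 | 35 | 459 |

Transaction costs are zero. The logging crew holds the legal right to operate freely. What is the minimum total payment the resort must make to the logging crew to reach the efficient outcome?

Left alone the logging crew would choose level 4 (marginal profit stays positive).
Efficient level: k* = 2 (marginal profit ≥ marginal view damage through 2).
The resort must at least cover the logging crew's forgone profit from cutting 4→2: 127 + 35 = 162.

€162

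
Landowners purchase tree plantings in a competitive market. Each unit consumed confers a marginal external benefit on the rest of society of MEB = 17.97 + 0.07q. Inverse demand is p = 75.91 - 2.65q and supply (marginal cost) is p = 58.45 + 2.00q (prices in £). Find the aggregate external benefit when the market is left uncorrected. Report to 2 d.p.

£67.97

Market equilibrium (private): 58.45 + 2.00q = 75.91 - 2.65q → q_m = 3.7548.
Total external benefit = ∫₀^{q_m} (17.97 + 0.07q) dq = 17.97×3.7548 + ½×0.07×3.7548² = 67.9672.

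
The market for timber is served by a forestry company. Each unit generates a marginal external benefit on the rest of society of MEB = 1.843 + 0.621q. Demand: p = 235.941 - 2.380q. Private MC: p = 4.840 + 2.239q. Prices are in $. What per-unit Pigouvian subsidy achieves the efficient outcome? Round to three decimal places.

subsidy = $38.026 per unit

Social marginal cost = private MC − MEB = 2.997 + 1.618q.
Set SMC = demand: 2.997 + 1.618q = 235.941 - 2.380q → q* = 58.2651.
The Pigouvian subsidy equals MEB at q*: 1.843 + 0.621×58.2651 = 38.0256.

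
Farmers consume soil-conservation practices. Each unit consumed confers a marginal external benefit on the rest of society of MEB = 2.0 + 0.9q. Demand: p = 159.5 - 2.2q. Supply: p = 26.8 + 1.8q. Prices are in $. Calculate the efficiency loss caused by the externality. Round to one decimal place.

DWL = $163.7

Market equilibrium (private): 26.8 + 1.8q = 159.5 - 2.2q → q_m = 33.1750.
Social marginal benefit = demand + MEB = 161.5 - 1.3q.
Set SMB = MC: 161.5 - 1.3q = 26.8 + 1.8q → q* = 43.4516.
Between q* and q_m the wedge SMB − MC runs linearly from 0 to MEB(q_m), so the loss is a triangle.
DWL = ½ × 10.2766 × 31.8575 = 163.6934.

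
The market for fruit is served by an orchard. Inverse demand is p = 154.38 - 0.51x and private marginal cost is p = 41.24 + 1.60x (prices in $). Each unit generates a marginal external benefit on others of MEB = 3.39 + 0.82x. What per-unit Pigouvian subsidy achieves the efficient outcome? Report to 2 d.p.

Social marginal cost = private MC − MEB = 37.85 + 0.78x.
Set SMC = demand: 37.85 + 0.78x = 154.38 - 0.51x → x* = 90.3333.
The Pigouvian subsidy equals MEB at x*: 3.39 + 0.82×90.3333 = 77.4633.

subsidy = $77.46 per unit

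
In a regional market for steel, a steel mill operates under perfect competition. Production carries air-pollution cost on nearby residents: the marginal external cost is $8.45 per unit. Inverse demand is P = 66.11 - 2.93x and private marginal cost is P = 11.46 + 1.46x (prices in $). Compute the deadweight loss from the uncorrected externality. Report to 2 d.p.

DWL = $8.13

Market equilibrium (private): 11.46 + 1.46x = 66.11 - 2.93x → x_m = 12.4487.
Social marginal cost = private MC + MEC = 19.91 + 1.46x.
Set SMC = demand: 19.91 + 1.46x = 66.11 - 2.93x → x* = 10.5239.
The loss is the area between SMC and demand from x* to x_m; with linear curves that's a triangle of height MEC(x_m).
DWL = ½ × 1.9248 × 8.4500 = 8.1323.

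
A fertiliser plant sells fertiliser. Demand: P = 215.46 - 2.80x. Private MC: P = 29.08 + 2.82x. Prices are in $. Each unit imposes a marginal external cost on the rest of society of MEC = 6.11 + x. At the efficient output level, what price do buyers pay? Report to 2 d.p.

Social marginal cost = private MC + MEC = 35.19 + 3.82x.
Set SMC = demand: 35.19 + 3.82x = 215.46 - 2.80x → x* = 27.2311.
Consumer price on the demand curve at x*: 215.46 − 2.80×27.2311 = 139.2129.

P = $139.21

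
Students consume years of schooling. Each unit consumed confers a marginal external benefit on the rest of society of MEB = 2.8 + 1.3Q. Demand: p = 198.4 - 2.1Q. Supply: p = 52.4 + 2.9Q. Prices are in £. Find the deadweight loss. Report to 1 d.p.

Market equilibrium (private): 52.4 + 2.9Q = 198.4 - 2.1Q → Q_m = 29.2000.
Social marginal benefit = demand + MEB = 201.2 - 0.8Q.
Set SMB = MC: 201.2 - 0.8Q = 52.4 + 2.9Q → Q* = 40.2162.
The welfare-loss triangle has base |Q_m − Q*| and height MEB(Q_m) (the vertical gap between SMB and MC is zero at Q* and MEB at Q_m).
DWL = ½ × 11.0162 × 40.7600 = 224.5102.

DWL = £224.5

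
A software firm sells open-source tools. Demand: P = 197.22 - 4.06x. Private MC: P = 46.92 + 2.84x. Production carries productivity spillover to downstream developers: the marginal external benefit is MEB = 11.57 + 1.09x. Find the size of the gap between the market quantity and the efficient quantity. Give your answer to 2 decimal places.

6.08 units

Market equilibrium (private): 46.92 + 2.84x = 197.22 - 4.06x → x_m = 21.7826.
Social marginal cost = private MC − MEB = 35.35 + 1.75x.
Set SMC = demand: 35.35 + 1.75x = 197.22 - 4.06x → x* = 27.8606.
Gap = |21.7826 − 27.8606| = 6.0780.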